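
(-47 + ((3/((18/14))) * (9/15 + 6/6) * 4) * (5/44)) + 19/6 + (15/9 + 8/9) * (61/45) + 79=40.33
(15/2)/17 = 15/34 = 0.44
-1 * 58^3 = -195112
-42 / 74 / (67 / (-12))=252 / 2479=0.10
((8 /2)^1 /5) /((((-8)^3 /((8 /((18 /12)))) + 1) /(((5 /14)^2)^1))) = -1 /931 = -0.00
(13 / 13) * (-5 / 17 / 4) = -5 / 68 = -0.07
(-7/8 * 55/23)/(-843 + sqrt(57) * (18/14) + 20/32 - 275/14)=21560 * sqrt(57)/5954411327 + 43365245/17863233981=0.00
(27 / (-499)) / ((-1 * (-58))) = -0.00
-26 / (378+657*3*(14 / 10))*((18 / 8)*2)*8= -520 / 1743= -0.30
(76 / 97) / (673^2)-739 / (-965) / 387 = 32495692087 / 16407414170415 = 0.00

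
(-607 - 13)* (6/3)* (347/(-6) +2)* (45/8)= 778875/2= 389437.50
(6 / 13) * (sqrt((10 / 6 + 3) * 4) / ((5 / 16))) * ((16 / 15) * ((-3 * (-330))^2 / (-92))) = -3345408 * sqrt(42) / 299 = -72510.78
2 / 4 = 1 / 2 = 0.50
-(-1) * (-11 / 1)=-11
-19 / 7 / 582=-19 / 4074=-0.00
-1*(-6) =6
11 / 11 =1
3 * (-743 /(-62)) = 2229 /62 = 35.95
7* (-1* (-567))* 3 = 11907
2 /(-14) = -1 /7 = -0.14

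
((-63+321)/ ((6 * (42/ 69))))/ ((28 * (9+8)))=0.15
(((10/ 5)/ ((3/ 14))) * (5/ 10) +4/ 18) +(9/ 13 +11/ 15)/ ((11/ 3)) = 33962/ 6435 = 5.28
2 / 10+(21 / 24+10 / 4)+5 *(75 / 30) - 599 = -23317 / 40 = -582.92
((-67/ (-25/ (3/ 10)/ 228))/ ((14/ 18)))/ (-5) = -206226/ 4375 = -47.14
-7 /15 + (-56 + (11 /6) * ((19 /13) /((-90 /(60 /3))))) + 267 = 209.94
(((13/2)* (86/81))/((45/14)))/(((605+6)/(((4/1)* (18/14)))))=0.02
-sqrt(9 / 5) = -3*sqrt(5) / 5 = -1.34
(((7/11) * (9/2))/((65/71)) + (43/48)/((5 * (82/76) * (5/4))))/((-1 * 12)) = -1433863/5276700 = -0.27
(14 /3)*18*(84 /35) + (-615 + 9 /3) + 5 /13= -26651 /65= -410.02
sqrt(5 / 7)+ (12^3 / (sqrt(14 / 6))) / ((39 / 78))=sqrt(35) / 7+ 3456* sqrt(21) / 7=2263.33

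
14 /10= 7 /5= 1.40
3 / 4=0.75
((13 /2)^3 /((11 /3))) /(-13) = -507 /88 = -5.76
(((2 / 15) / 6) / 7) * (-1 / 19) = -1 / 5985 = -0.00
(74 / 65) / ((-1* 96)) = -37 / 3120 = -0.01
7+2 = 9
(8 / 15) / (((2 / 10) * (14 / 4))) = 16 / 21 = 0.76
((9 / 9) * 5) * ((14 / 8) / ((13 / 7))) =245 / 52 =4.71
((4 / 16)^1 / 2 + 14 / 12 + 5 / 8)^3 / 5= 12167 / 8640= 1.41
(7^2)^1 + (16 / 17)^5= 49.74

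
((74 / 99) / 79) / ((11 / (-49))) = -3626 / 86031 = -0.04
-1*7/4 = -7/4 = -1.75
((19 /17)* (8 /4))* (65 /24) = 1235 /204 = 6.05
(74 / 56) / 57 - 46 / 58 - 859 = -39793591 / 46284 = -859.77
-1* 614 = -614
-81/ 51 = -27/ 17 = -1.59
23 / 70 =0.33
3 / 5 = 0.60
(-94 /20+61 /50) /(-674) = 87 /16850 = 0.01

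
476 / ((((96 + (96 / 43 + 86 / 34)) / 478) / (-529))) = -87984850072 / 73657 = -1194521.23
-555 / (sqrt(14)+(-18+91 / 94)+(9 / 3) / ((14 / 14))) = 53.93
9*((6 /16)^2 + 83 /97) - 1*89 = -496847 /6208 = -80.03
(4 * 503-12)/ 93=2000/ 93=21.51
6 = 6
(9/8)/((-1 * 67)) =-9/536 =-0.02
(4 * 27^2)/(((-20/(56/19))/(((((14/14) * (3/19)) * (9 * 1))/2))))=-551124/1805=-305.33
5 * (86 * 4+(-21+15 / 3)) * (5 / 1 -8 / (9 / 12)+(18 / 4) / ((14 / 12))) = -62320 / 21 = -2967.62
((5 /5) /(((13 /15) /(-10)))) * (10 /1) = -1500 /13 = -115.38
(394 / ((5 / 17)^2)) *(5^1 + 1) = 683196 / 25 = 27327.84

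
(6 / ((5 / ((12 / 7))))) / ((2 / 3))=108 / 35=3.09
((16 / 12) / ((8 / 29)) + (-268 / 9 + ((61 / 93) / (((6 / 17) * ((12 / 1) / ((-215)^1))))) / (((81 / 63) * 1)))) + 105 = 3263783 / 60264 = 54.16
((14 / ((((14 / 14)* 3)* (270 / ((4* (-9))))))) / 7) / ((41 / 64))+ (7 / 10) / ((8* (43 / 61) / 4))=113531 / 317340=0.36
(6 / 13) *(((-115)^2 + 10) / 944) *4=39705 / 1534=25.88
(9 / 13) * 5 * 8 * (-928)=-334080 / 13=-25698.46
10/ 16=5/ 8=0.62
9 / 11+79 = 878 / 11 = 79.82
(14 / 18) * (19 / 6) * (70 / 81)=4655 / 2187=2.13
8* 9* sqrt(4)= 144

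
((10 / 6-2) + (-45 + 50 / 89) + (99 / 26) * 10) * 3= -23237 / 1157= -20.08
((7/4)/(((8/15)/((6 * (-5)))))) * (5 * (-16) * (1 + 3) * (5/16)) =39375/4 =9843.75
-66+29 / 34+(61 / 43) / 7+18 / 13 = -63.56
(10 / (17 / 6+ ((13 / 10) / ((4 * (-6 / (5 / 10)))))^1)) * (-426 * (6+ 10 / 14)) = -32035200 / 3143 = -10192.55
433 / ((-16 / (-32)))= 866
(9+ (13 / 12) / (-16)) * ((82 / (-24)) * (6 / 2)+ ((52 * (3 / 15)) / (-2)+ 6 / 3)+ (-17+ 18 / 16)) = -261.94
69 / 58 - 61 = -3469 / 58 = -59.81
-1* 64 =-64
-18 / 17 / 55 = -18 / 935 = -0.02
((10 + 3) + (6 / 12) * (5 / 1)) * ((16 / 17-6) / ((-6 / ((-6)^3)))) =-47988 / 17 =-2822.82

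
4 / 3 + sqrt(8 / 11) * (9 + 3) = 4 / 3 + 24 * sqrt(22) / 11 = 11.57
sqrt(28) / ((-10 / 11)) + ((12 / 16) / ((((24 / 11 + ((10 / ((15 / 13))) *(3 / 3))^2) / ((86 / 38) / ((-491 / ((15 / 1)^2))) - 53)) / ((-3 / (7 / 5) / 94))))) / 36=2227995 / 6710237752 - 11 *sqrt(7) / 5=-5.82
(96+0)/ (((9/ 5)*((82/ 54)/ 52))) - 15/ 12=299315/ 164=1825.09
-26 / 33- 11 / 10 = -623 / 330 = -1.89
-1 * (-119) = 119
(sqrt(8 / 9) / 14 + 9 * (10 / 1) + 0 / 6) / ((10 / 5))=sqrt(2) / 42 + 45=45.03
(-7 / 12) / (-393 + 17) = 7 / 4512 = 0.00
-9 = -9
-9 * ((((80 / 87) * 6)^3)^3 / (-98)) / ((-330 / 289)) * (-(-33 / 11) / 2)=-571464.77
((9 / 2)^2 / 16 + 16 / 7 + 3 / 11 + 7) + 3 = 68125 / 4928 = 13.82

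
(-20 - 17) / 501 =-37 / 501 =-0.07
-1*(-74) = 74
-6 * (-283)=1698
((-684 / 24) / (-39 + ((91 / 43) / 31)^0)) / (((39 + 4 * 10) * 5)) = 3 / 1580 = 0.00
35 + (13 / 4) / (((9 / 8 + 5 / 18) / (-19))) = -911 / 101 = -9.02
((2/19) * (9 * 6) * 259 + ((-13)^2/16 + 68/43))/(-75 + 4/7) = -135824367/6810512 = -19.94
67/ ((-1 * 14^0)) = -67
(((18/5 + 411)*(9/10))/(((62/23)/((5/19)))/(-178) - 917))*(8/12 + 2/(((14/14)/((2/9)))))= -4243431/9386084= -0.45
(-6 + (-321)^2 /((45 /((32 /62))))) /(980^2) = 91127 /74431000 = 0.00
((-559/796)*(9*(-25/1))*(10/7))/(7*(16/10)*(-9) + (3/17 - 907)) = -53454375/238615328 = -0.22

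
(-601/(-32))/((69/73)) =43873/2208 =19.87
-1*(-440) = 440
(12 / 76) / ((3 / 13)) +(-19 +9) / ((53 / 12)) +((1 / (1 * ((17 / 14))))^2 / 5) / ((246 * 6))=-848279812 / 536937435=-1.58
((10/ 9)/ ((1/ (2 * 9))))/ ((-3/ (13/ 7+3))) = -680/ 21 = -32.38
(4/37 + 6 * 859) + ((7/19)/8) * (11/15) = 434803409/84360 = 5154.14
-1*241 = -241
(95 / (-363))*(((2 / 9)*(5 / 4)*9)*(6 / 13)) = -475 / 1573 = -0.30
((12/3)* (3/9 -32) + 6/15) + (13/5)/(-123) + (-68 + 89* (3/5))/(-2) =-9757/82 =-118.99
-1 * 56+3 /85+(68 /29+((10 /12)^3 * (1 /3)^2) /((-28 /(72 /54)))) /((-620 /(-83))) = -694430499451 /12478263840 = -55.65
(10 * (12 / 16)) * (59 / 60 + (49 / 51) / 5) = 1199 / 136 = 8.82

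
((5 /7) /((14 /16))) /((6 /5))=100 /147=0.68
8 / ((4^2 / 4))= 2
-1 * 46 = -46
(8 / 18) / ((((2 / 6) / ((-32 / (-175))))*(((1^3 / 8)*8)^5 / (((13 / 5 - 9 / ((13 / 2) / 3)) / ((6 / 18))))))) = -12928 / 11375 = -1.14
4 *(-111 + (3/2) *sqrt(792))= -444 + 36 *sqrt(22)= -275.15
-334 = -334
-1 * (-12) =12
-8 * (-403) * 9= 29016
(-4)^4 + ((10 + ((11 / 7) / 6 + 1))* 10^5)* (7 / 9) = 23656912 / 27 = 876181.93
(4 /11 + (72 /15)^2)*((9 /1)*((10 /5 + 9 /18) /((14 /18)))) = 260658 /385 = 677.03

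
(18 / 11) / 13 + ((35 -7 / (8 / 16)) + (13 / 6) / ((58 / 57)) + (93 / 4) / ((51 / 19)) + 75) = 7537538 / 70499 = 106.92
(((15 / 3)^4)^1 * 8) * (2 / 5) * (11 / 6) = 11000 / 3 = 3666.67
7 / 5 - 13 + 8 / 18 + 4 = -322 / 45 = -7.16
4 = 4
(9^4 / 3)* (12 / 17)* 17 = 26244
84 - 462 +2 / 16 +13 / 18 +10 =-26435 / 72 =-367.15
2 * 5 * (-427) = -4270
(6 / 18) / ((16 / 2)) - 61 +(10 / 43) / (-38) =-1195391 / 19608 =-60.96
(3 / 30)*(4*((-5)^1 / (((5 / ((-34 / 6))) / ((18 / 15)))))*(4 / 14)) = 136 / 175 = 0.78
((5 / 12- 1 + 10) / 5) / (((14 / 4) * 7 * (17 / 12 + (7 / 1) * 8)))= 226 / 168805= 0.00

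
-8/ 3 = -2.67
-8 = -8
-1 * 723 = -723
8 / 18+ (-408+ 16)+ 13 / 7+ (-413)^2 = 10721296 / 63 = 170179.30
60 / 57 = 20 / 19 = 1.05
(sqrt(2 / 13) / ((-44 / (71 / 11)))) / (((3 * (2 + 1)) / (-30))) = 355 * sqrt(26) / 9438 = 0.19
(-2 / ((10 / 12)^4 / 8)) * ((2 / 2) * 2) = -41472 / 625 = -66.36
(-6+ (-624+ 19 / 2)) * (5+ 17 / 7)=-32266 / 7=-4609.43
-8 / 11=-0.73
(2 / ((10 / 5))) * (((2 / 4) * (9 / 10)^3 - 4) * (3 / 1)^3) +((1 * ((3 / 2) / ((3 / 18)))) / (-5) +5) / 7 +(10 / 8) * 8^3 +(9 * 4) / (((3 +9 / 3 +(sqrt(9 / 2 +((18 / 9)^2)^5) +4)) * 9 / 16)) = 704 * sqrt(34) / 1857 +14080760117 / 25998000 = 543.82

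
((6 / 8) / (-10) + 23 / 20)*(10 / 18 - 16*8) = -137.00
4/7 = 0.57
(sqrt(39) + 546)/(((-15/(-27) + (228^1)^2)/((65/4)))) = 585* sqrt(39)/1871444 + 159705/935722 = 0.17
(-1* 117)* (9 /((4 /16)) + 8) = -5148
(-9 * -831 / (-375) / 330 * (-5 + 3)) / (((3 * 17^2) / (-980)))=-54292 / 397375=-0.14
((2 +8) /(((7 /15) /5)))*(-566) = -60642.86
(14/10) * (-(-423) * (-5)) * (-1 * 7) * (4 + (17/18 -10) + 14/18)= -177331/2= -88665.50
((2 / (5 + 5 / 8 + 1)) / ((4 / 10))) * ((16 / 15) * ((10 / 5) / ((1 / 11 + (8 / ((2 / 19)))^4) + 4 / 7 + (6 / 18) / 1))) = 9856 / 204226566479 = 0.00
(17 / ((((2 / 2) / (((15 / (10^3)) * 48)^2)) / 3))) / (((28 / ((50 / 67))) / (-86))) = -710532 / 11725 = -60.60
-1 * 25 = -25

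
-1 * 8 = -8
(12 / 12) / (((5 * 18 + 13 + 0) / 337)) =337 / 103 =3.27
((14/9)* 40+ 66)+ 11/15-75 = 2428/45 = 53.96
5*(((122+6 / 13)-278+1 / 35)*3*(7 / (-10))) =212271 / 130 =1632.85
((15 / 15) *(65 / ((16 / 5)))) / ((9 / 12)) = 27.08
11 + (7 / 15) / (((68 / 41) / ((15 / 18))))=11.23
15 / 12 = 5 / 4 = 1.25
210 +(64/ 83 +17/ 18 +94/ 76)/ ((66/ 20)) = 210.89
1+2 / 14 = 8 / 7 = 1.14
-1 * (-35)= 35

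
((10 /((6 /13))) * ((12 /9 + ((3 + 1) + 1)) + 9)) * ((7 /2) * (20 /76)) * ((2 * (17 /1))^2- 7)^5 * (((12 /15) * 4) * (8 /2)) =149031077236519383360 /19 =7843740907185230703.16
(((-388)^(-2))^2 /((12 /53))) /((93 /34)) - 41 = -518495460022907 /12646230732288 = -41.00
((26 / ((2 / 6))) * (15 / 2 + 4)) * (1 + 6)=6279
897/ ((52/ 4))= 69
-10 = -10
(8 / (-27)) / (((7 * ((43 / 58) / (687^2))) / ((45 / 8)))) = -45623670 / 301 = -151573.65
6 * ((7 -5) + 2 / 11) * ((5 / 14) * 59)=21240 / 77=275.84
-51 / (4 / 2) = -51 / 2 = -25.50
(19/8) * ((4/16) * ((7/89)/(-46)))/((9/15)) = -665/393024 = -0.00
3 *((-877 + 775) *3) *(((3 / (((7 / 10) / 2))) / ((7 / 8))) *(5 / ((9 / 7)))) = -244800 / 7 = -34971.43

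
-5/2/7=-5/14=-0.36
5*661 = 3305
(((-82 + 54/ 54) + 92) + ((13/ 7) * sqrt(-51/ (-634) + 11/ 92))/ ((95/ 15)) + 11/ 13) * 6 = 117 * sqrt(42528403)/ 969703 + 924/ 13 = 71.86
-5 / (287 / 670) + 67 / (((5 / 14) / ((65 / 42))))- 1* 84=167603 / 861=194.66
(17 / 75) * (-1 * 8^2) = -1088 / 75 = -14.51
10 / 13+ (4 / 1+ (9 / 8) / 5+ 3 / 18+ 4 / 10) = 1735 / 312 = 5.56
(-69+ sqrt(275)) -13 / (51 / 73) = -4468 / 51+ 5 * sqrt(11) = -71.02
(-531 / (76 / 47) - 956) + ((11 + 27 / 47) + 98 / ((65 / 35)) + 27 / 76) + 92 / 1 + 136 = -23024887 / 23218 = -991.68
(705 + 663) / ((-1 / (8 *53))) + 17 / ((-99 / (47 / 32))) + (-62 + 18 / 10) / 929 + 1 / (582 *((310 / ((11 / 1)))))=-5133180151425257 / 8849817504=-580032.32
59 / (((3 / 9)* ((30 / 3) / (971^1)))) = 171867 / 10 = 17186.70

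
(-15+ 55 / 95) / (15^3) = -274 / 64125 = -0.00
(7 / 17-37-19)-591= -10992 / 17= -646.59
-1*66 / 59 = -66 / 59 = -1.12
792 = 792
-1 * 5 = -5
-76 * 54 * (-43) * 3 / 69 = 176472 / 23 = 7672.70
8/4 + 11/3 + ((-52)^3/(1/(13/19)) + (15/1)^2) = -5470564/57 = -95974.81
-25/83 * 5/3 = -125/249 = -0.50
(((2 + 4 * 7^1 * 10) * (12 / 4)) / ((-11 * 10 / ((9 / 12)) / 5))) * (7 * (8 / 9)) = -1974 / 11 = -179.45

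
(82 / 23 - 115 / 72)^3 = 7.62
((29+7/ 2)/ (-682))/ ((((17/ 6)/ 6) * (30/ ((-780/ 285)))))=0.01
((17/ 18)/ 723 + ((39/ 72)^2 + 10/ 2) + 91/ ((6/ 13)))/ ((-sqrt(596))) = -84314635 *sqrt(149)/ 124101504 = -8.29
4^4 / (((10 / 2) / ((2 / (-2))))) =-256 / 5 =-51.20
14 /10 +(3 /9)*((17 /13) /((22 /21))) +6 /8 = 7339 /2860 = 2.57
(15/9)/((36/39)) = 65/36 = 1.81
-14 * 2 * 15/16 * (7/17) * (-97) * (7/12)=166355/272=611.60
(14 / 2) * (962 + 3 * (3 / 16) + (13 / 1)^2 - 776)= 39823 / 16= 2488.94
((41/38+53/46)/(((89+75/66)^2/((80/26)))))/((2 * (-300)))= -2420/1718410293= -0.00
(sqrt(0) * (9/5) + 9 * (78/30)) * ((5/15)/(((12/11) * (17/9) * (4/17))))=1287/80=16.09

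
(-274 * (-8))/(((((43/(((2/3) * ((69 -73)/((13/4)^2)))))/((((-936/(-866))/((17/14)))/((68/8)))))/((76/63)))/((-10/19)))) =179568640/209854749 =0.86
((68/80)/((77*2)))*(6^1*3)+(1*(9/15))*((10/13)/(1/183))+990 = 21512709/20020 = 1074.56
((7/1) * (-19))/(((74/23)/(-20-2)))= 33649/37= 909.43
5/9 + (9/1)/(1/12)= 977/9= 108.56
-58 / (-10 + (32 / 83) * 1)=2407 / 399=6.03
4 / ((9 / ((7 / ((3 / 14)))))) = 392 / 27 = 14.52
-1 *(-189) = 189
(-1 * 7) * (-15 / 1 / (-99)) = -35 / 33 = -1.06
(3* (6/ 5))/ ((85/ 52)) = 936/ 425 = 2.20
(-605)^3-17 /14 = -3100231767 /14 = -221445126.21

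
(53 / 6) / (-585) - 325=-1140803 / 3510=-325.02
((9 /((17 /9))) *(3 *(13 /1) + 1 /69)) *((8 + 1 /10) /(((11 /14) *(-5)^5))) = -41211828 /67203125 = -0.61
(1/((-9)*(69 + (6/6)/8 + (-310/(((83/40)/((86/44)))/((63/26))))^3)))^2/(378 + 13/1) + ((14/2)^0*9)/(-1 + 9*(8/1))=6398943615683498728304720041473373329409642242695/50480555190392045523192575005249260707709946982889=0.13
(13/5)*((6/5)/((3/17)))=442/25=17.68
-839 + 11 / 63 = -52846 / 63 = -838.83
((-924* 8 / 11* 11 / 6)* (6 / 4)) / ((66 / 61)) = -1708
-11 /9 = -1.22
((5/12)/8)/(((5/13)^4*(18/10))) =28561/21600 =1.32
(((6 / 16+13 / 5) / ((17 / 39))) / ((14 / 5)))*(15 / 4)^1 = 585 / 64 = 9.14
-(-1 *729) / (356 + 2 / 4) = 1458 / 713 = 2.04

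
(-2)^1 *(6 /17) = -12 /17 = -0.71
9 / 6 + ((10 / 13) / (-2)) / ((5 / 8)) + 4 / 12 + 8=719 / 78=9.22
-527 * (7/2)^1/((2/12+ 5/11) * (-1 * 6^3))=40579/2952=13.75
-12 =-12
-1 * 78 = -78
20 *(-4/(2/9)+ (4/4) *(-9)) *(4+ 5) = -4860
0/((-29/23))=0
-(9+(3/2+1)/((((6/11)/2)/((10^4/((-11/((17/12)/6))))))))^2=-2796505924/729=-3836084.94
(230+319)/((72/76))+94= 1347/2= 673.50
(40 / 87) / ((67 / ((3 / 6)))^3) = 5 / 26166381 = 0.00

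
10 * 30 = 300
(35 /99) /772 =35 /76428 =0.00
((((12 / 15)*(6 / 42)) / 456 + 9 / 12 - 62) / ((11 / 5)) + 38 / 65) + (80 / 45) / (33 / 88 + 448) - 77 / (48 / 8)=-492242816827 / 12279807540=-40.09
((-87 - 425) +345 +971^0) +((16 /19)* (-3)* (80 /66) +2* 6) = -32826 /209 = -157.06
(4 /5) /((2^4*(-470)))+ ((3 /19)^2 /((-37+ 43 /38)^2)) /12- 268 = -99576457327 /371553800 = -268.00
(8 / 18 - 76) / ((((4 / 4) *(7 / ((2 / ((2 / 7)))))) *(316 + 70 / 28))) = -1360 / 5733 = -0.24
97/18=5.39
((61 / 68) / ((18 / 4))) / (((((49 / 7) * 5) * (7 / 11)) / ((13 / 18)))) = 8723 / 1349460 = 0.01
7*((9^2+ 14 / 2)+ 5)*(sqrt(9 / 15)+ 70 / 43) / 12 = 217*sqrt(15) / 20+ 7595 / 86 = 130.34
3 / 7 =0.43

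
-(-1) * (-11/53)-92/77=-5723/4081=-1.40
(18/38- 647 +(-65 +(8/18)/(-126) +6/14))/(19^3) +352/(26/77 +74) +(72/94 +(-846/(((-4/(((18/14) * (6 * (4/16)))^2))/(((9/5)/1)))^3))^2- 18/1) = 375295851407410132584413975747826563179/23852261445716712730853376000000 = 15734183.20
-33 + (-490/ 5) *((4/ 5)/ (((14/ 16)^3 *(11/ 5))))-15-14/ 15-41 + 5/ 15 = -54976/ 385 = -142.79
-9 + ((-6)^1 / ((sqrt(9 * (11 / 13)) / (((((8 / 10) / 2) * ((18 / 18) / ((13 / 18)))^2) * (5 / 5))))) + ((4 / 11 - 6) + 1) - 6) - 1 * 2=-238 / 11 - 1296 * sqrt(143) / 9295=-23.30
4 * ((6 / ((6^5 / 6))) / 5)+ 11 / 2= 743 / 135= 5.50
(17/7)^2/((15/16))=4624/735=6.29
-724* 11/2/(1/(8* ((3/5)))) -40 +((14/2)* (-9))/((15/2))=-19162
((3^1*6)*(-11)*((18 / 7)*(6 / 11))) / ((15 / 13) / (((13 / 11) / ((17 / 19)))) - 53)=3121092 / 585823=5.33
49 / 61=0.80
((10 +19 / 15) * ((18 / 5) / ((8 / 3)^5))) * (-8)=-2.41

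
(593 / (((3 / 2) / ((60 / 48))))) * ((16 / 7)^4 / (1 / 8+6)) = 2202.19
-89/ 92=-0.97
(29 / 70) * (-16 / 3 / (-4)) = 58 / 105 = 0.55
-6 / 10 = -0.60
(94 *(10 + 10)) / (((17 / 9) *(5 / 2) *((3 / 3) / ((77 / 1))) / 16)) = 8338176 / 17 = 490480.94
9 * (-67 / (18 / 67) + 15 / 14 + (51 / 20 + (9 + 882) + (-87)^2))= 10349933 / 140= 73928.09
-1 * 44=-44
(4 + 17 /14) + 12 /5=533 /70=7.61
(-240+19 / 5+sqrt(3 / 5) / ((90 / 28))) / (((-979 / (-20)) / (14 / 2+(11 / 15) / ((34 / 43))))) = -9549566 / 249645+113204*sqrt(15) / 11234025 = -38.21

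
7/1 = 7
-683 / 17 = -40.18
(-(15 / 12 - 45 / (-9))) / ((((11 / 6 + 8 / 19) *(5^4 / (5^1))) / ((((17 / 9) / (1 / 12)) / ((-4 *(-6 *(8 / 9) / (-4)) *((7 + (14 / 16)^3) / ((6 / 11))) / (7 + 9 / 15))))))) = 277248 / 5441975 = 0.05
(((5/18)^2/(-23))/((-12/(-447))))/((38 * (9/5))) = -18625/10194336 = -0.00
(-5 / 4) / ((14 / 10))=-25 / 28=-0.89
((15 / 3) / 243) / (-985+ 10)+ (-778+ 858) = 3790799 / 47385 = 80.00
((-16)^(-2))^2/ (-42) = -0.00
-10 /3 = -3.33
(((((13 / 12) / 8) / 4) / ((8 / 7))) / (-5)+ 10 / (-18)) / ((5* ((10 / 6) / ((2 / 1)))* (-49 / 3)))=25873 / 3136000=0.01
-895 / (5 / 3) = -537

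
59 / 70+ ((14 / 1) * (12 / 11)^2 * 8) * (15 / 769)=22424291 / 6513430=3.44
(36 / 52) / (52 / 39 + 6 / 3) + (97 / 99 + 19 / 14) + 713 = 32231708 / 45045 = 715.54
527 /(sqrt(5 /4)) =1054* sqrt(5) /5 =471.36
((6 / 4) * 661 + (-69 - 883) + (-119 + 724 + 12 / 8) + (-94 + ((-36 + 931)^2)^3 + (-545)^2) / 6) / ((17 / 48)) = 241868481212795968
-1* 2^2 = -4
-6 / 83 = -0.07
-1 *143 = -143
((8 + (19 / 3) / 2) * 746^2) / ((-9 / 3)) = -18643286 / 9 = -2071476.22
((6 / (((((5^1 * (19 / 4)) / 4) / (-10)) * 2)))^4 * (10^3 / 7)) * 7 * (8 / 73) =679477248000 / 9513433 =71422.93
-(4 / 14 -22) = 152 / 7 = 21.71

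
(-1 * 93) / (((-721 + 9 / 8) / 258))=33.33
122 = 122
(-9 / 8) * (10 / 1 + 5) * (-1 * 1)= 135 / 8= 16.88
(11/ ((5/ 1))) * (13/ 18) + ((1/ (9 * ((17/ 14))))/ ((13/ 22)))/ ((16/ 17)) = 4103/ 2340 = 1.75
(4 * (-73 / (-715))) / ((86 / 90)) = 2628 / 6149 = 0.43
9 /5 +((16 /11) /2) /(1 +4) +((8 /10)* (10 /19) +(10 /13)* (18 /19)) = 42049 /13585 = 3.10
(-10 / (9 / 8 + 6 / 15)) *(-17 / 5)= 1360 / 61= 22.30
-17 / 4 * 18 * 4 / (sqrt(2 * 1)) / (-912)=51 * sqrt(2) / 304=0.24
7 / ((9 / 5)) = 3.89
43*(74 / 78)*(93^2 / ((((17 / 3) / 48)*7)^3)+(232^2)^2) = 118184306091.41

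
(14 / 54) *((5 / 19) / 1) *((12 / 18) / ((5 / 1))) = 14 / 1539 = 0.01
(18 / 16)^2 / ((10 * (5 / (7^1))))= 567 / 3200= 0.18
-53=-53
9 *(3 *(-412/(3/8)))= -29664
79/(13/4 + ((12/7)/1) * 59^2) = 2212/167179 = 0.01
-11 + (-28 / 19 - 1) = -256 / 19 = -13.47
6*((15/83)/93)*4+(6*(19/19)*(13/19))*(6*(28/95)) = 7.31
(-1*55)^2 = 3025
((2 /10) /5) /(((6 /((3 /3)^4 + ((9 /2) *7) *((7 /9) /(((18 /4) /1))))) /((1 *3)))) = 29 /225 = 0.13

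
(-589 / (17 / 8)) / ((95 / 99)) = -24552 / 85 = -288.85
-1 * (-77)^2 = -5929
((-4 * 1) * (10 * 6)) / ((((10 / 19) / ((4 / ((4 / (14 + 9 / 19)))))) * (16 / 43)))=-35475 / 2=-17737.50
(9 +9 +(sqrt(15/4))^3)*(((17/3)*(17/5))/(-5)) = -1734/25-289*sqrt(15)/40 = -97.34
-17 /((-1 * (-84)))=-17 /84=-0.20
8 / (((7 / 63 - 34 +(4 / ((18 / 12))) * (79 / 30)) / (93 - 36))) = -6840 / 403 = -16.97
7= 7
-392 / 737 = -0.53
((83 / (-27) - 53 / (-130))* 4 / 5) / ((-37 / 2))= 37436 / 324675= 0.12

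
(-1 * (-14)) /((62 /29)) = 203 /31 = 6.55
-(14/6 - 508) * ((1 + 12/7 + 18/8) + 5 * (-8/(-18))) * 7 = 2747287/108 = 25437.84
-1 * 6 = -6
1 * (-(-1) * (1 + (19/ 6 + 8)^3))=300979/ 216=1393.42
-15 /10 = -3 /2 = -1.50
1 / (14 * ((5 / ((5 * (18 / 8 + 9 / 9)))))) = 13 / 56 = 0.23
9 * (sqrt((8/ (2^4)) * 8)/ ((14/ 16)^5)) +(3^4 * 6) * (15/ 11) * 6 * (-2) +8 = -1462309280/ 184877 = -7909.63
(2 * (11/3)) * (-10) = -220/3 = -73.33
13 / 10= 1.30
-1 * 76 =-76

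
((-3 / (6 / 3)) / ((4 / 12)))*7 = -63 / 2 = -31.50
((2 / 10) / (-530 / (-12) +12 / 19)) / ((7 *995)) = 114 / 177851275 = 0.00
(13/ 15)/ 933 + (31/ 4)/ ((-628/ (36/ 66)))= -1121927/ 193354920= -0.01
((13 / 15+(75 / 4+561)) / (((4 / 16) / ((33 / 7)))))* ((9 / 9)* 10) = 766414 / 7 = 109487.71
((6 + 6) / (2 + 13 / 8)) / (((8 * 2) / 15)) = 3.10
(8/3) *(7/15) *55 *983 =605528/9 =67280.89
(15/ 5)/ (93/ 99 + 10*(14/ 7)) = 99/ 691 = 0.14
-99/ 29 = -3.41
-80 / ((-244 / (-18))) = -360 / 61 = -5.90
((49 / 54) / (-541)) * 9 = -49 / 3246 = -0.02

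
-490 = -490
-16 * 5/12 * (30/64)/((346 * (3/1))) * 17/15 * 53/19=-4505/473328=-0.01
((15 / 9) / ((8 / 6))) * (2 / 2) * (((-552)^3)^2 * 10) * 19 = 6718898498892595200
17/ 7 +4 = 45/ 7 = 6.43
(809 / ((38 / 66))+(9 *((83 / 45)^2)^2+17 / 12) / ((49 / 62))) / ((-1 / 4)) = -2610773899802 / 424186875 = -6154.77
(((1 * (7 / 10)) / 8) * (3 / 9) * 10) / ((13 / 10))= 35 / 156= 0.22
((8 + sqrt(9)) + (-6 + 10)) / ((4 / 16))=60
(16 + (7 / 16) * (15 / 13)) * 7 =24031 / 208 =115.53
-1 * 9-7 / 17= -9.41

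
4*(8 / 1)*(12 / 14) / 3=64 / 7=9.14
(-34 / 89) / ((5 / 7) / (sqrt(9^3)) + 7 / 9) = -3213 / 6764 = -0.48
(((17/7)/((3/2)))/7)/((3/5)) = 170/441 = 0.39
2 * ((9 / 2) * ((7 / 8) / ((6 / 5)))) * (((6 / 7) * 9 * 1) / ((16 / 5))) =2025 / 128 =15.82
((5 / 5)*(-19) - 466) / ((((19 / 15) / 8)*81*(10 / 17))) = -32980 / 513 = -64.29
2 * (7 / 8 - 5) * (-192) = 1584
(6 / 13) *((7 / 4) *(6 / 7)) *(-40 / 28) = -90 / 91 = -0.99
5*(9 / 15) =3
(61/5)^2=3721/25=148.84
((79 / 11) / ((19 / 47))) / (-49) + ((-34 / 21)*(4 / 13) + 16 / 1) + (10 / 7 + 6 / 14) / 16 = 97487485 / 6390384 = 15.26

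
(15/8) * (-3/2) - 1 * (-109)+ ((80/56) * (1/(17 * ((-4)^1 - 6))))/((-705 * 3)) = 427612831/4026960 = 106.19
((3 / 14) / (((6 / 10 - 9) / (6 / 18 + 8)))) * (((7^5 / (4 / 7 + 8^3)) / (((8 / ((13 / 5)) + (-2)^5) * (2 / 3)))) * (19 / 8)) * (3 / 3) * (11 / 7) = 8960875 / 6641664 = 1.35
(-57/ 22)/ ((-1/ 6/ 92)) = 1430.18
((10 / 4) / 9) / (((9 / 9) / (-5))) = -25 / 18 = -1.39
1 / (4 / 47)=47 / 4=11.75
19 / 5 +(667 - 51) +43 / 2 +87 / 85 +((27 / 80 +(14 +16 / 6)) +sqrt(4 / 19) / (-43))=2690057 / 4080 - 2*sqrt(19) / 817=659.32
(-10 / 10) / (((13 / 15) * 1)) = -15 / 13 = -1.15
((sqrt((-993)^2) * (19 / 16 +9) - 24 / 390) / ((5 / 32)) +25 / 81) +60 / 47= 80107111769 / 1237275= 64744.79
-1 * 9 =-9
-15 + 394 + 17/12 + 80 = 5525/12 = 460.42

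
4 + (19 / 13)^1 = 71 / 13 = 5.46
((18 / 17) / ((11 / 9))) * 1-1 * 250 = -46588 / 187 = -249.13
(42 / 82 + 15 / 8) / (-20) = -783 / 6560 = -0.12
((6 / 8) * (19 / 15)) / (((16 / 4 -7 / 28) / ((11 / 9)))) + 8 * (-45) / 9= -26791 / 675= -39.69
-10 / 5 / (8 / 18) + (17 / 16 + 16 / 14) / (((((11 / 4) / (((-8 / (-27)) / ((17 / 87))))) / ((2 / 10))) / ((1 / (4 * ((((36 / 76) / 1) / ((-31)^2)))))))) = 63008956 / 530145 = 118.85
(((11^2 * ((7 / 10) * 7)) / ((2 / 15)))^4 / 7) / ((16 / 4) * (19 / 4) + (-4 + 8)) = 14299234230766023 / 5888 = 2428538422344.77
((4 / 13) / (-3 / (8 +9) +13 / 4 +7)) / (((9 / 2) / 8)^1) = 0.05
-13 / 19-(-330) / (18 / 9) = 164.32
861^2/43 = 741321/43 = 17240.02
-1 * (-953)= 953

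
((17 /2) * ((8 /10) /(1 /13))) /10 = 221 /25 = 8.84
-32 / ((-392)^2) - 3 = -14407 / 4802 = -3.00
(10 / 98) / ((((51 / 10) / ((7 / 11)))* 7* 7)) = 50 / 192423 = 0.00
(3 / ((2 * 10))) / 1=3 / 20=0.15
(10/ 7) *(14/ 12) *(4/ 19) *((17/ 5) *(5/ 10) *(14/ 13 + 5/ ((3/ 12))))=9316/ 741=12.57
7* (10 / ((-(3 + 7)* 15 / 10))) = -14 / 3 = -4.67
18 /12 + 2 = 7 /2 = 3.50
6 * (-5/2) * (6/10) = -9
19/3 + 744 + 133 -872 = 34/3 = 11.33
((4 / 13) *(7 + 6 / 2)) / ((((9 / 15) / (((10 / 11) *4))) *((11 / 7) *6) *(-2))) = -14000 / 14157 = -0.99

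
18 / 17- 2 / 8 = 55 / 68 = 0.81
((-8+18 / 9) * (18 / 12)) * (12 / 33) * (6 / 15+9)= -1692 / 55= -30.76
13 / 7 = 1.86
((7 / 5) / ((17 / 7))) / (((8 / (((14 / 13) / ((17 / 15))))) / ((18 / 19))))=0.06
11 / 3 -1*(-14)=53 / 3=17.67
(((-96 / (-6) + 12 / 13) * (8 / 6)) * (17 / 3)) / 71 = 1.80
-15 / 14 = -1.07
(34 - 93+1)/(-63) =58/63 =0.92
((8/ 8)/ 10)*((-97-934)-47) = -539/ 5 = -107.80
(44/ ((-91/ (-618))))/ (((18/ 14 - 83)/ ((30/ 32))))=-4635/ 1352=-3.43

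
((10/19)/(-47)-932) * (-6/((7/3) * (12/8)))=1426776/893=1597.73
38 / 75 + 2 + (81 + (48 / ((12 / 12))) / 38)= 120797 / 1425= 84.77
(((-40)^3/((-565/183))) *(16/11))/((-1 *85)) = -7495680/21131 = -354.72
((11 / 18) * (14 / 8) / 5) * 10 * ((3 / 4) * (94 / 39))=3619 / 936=3.87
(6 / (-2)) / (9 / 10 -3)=10 / 7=1.43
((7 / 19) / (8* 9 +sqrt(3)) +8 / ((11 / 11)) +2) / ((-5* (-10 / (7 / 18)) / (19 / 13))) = 1149043 / 10102950 -49* sqrt(3) / 60617700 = 0.11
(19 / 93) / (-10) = -19 / 930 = -0.02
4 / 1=4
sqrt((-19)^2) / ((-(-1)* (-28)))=-19 / 28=-0.68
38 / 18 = 19 / 9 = 2.11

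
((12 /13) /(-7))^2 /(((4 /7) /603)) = 21708 /1183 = 18.35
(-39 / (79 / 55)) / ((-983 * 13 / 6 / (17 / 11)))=1530 / 77657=0.02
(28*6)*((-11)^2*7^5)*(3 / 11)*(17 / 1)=1584026136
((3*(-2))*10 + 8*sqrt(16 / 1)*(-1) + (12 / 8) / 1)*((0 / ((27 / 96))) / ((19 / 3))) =0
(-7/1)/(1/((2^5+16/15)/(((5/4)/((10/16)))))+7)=-1736/1751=-0.99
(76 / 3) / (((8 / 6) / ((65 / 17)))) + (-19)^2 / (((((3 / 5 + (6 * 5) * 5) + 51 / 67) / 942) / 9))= 323935180 / 15963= 20292.88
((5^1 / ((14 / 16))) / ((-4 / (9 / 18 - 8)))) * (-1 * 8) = -600 / 7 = -85.71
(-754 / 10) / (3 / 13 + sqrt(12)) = 4901 / 3365 - 127426 * sqrt(3) / 10095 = -20.41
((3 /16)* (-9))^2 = 729 /256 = 2.85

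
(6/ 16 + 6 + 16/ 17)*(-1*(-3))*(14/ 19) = 20895/ 1292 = 16.17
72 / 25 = 2.88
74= 74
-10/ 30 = -1/ 3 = -0.33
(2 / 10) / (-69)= -0.00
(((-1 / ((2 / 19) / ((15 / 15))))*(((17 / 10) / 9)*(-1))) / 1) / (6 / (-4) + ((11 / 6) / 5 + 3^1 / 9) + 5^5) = 323 / 562356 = 0.00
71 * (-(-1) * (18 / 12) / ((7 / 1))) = 213 / 14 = 15.21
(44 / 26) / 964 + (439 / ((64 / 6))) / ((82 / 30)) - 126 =-456022865 / 4110496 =-110.94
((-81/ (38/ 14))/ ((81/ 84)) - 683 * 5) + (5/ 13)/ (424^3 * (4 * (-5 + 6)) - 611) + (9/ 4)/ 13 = -207601485844149/ 60248138236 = -3445.77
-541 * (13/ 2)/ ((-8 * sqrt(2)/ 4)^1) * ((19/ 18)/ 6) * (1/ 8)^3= 133627 * sqrt(2)/ 442368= 0.43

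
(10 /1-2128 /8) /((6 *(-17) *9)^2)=-0.00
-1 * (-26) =26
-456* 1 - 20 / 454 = -456.04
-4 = -4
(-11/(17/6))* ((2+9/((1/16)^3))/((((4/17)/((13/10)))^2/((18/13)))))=-1209886821/200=-6049434.10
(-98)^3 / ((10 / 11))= -5176556 / 5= -1035311.20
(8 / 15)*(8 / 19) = 64 / 285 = 0.22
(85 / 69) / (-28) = -85 / 1932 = -0.04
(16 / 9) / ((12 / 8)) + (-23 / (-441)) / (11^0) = 1637 / 1323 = 1.24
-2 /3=-0.67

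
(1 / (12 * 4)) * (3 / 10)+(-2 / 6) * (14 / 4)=-557 / 480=-1.16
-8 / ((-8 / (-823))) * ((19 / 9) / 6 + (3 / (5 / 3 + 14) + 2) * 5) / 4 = -2326.89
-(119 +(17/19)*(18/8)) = -9197/76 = -121.01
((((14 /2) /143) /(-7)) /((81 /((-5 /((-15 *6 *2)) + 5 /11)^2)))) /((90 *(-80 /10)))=36481 /1307807804160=0.00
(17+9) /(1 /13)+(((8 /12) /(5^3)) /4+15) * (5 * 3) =28151 /50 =563.02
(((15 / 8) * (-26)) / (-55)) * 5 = 195 / 44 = 4.43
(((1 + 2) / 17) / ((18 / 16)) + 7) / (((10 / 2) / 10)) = 730 / 51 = 14.31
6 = 6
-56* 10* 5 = -2800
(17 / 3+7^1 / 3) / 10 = 4 / 5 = 0.80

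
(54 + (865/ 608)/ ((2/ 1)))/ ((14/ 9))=598761/ 17024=35.17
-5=-5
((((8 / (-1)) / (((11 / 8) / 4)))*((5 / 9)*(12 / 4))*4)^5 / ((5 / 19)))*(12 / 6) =-26740122787512320000 / 39135393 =-683272116048.82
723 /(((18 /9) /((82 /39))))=9881 /13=760.08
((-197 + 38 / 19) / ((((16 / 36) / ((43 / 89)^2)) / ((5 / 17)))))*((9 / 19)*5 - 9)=1022173425 / 5116966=199.76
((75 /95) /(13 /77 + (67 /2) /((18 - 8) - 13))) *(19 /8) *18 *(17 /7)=-75735 /10162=-7.45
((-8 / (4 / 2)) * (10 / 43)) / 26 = -20 / 559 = -0.04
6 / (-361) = -6 / 361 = -0.02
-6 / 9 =-2 / 3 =-0.67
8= 8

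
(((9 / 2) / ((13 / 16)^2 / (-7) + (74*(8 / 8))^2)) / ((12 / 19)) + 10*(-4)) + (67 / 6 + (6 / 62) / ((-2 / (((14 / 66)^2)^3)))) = -1258554739112710078 / 43651260476551233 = -28.83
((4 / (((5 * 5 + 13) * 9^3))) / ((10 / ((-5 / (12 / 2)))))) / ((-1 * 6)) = 1 / 498636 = 0.00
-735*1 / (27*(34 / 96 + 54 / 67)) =-37520 / 1599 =-23.46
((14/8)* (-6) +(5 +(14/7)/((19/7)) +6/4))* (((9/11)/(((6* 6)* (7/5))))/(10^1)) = -31/5852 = -0.01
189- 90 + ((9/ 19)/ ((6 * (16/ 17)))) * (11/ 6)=120571/ 1216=99.15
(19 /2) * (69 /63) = 437 /42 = 10.40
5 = 5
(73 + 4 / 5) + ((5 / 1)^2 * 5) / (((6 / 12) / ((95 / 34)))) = 65648 / 85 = 772.33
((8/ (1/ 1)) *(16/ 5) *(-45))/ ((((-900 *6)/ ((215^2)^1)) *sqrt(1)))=9861.33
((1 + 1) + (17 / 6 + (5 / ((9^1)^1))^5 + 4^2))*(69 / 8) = 56732375 / 314928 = 180.14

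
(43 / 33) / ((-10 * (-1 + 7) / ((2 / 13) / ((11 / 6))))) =-43 / 23595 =-0.00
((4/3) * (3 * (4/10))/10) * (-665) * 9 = -4788/5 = -957.60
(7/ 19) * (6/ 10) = 21/ 95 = 0.22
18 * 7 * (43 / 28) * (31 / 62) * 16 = 1548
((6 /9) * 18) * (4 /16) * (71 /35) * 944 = 201072 /35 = 5744.91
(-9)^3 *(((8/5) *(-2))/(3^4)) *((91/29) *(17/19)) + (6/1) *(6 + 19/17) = 5787186/46835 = 123.57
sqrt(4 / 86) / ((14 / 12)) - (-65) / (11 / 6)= 6 * sqrt(86) / 301 +390 / 11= 35.64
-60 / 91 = -0.66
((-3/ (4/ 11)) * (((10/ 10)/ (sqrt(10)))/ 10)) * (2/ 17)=-33 * sqrt(10)/ 3400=-0.03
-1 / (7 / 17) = -17 / 7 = -2.43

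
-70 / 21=-10 / 3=-3.33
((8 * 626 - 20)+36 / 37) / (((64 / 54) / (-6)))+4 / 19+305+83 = -17482531 / 703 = -24868.47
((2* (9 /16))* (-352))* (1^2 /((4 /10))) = -990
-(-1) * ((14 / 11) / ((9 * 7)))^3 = 8 / 970299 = 0.00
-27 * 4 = -108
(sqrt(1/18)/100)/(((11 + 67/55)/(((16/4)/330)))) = sqrt(2)/604800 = 0.00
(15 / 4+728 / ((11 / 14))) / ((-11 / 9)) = -368397 / 484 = -761.15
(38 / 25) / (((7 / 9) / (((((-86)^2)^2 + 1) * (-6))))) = -112246076484 / 175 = -641406151.34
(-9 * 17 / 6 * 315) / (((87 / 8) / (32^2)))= -21934080 / 29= -756347.59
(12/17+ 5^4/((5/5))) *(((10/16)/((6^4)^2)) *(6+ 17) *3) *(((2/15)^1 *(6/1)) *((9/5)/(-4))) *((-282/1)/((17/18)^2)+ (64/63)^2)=11053816833631/6065185754880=1.82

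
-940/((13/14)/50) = -658000/13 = -50615.38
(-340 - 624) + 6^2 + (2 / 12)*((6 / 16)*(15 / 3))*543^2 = 1459397 / 16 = 91212.31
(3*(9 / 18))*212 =318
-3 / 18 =-0.17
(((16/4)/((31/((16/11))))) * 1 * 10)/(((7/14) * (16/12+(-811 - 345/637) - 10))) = -1223040/267244769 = -0.00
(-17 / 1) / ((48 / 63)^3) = -157437 / 4096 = -38.44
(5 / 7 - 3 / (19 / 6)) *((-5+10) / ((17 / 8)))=-1240 / 2261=-0.55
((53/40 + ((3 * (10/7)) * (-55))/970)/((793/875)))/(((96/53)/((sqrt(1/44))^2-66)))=-113036360825/2599314432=-43.49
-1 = -1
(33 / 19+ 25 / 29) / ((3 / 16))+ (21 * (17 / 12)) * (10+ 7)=3435667 / 6612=519.61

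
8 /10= 4 /5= 0.80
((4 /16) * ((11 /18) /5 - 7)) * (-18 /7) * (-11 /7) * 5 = -6809 /196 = -34.74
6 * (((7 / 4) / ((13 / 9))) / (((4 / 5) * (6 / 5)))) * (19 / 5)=5985 / 208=28.77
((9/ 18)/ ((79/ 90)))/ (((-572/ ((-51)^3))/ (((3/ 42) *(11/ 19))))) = 5969295/ 1092728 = 5.46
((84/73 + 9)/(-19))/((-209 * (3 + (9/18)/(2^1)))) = 12/15257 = 0.00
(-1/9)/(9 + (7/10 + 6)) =-0.01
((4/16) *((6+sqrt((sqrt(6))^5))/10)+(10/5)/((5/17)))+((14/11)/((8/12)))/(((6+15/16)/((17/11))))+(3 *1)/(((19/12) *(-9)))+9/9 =3 *6^(1/4)/20+13890377/1701260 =8.40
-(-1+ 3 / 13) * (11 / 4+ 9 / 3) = 115 / 26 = 4.42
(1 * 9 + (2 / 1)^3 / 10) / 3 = 49 / 15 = 3.27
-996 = -996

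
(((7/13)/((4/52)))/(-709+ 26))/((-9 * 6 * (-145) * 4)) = -7/21391560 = -0.00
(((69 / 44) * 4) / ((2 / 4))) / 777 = 46 / 2849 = 0.02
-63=-63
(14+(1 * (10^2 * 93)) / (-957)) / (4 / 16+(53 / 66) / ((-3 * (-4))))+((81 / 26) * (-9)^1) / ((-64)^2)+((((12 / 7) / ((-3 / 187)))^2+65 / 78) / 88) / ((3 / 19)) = 3141255812316715 / 3760419446784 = 835.35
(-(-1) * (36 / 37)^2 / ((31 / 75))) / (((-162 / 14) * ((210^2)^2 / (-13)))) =13 / 9825689475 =0.00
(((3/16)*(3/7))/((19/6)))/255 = 9/90440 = 0.00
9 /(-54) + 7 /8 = 17 /24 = 0.71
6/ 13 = 0.46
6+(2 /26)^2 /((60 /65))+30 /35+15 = 23875 /1092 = 21.86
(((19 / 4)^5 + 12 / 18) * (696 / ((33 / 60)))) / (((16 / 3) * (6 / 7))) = 7541800175 / 11264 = 669549.02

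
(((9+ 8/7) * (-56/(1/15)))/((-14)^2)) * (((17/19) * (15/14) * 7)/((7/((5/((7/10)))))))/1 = -13578750/45619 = -297.66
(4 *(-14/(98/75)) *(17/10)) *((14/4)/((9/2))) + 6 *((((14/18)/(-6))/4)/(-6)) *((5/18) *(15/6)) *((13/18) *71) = -7769995/139968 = -55.51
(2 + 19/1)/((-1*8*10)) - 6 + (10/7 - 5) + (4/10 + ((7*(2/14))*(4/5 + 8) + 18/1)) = 1945/112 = 17.37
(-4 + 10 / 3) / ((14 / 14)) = -2 / 3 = -0.67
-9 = -9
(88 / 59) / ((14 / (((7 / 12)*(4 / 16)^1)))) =11 / 708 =0.02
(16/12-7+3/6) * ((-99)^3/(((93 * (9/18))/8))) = 862488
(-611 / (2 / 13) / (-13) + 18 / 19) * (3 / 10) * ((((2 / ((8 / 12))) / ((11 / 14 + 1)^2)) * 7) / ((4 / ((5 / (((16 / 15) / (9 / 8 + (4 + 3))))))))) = 280395297 / 48640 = 5764.71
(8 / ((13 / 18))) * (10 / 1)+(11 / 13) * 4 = 1484 / 13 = 114.15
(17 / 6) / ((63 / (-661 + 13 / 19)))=-11849 / 399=-29.70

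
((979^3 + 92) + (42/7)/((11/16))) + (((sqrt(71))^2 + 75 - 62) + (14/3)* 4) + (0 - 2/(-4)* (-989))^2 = 123889718389/132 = 938558472.64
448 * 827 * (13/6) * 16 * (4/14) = 11009024/3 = 3669674.67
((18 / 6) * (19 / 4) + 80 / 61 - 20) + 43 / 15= -5753 / 3660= -1.57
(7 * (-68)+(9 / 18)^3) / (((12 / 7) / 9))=-79947 / 32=-2498.34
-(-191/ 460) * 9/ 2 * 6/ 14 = 0.80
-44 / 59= -0.75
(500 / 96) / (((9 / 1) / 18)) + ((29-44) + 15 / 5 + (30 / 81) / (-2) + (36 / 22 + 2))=2219 / 1188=1.87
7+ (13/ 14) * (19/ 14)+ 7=2991/ 196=15.26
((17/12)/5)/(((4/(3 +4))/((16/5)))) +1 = 194/75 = 2.59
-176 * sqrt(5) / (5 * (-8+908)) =-44 * sqrt(5) / 1125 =-0.09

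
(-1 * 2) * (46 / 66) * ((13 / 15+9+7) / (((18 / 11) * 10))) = -5819 / 4050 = -1.44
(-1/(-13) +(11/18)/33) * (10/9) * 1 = 335/3159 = 0.11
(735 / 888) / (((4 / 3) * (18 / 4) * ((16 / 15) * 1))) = 1225 / 9472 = 0.13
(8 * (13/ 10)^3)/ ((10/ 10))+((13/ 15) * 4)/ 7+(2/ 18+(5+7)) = 237686/ 7875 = 30.18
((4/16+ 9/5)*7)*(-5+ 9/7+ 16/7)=-41/2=-20.50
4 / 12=1 / 3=0.33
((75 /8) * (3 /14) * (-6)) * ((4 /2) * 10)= -3375 /14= -241.07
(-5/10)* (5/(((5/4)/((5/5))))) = -2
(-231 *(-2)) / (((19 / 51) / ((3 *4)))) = 282744 / 19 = 14881.26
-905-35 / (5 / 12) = -989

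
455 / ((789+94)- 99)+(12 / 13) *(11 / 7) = 2957 / 1456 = 2.03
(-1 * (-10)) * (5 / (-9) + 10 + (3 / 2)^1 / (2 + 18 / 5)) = 24475 / 252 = 97.12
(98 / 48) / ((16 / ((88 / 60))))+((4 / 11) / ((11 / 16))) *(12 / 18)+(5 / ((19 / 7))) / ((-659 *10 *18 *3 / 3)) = 2355119819 / 4363318080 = 0.54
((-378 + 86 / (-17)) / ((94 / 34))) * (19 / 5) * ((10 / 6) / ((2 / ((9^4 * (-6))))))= 811779408 / 47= 17271902.30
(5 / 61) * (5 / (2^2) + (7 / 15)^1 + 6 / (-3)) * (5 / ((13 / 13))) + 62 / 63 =13343 / 15372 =0.87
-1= -1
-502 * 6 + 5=-3007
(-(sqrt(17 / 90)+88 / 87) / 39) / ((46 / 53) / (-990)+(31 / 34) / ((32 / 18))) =-139546880 / 2754758981 - 158576*sqrt(170) / 94991689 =-0.07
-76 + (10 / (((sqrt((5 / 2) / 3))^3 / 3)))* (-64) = -2304* sqrt(30) / 5 - 76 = -2599.91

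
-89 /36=-2.47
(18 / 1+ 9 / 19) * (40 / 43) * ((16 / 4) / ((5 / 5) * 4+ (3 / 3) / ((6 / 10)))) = 168480 / 13889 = 12.13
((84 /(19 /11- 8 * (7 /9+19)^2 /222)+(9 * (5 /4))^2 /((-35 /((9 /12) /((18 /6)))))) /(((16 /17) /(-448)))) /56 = 71693514639 /1096047232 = 65.41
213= 213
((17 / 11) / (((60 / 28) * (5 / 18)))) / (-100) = -0.03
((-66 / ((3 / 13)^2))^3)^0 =1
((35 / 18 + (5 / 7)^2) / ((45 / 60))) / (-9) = -4330 / 11907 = -0.36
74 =74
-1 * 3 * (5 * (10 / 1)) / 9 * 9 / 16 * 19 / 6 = -475 / 16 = -29.69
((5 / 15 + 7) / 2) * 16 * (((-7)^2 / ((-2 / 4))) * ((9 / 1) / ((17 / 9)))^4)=-247489947936 / 83521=-2963206.23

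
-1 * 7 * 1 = -7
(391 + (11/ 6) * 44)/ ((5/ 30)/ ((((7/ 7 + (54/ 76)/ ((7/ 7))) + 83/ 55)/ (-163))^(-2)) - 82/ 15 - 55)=-328438618387000/ 42105089261479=-7.80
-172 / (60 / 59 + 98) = -5074 / 2921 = -1.74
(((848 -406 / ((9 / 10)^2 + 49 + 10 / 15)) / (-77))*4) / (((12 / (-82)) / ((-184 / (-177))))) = 191911272832 / 619151841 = 309.96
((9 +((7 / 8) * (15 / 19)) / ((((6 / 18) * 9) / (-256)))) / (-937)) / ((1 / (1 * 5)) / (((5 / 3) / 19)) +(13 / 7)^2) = 1162525 / 124941454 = 0.01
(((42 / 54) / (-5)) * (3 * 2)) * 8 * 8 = -896 / 15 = -59.73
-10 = -10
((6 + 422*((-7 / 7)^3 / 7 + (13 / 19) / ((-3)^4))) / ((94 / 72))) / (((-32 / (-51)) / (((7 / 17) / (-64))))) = 273209 / 685824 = 0.40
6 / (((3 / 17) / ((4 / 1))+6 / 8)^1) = 68 / 9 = 7.56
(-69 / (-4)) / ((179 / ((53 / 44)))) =3657 / 31504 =0.12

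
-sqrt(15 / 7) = -sqrt(105) / 7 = -1.46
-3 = -3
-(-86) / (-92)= -43 / 46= -0.93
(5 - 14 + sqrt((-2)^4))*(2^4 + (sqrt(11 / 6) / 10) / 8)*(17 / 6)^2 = -5780 / 9 - 289*sqrt(66) / 3456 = -642.90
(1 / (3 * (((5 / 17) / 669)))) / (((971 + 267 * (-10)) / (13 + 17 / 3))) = -212296 / 25485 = -8.33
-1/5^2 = -1/25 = -0.04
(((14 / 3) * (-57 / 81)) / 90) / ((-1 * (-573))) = -133 / 2088585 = -0.00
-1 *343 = -343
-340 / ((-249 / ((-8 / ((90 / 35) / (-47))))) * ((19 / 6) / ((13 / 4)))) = 2908360 / 14193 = 204.92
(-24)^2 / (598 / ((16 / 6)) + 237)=256 / 205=1.25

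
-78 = -78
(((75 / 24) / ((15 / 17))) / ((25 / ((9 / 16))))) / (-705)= -17 / 150400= -0.00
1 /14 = 0.07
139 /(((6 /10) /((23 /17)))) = 15985 /51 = 313.43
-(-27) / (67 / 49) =1323 / 67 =19.75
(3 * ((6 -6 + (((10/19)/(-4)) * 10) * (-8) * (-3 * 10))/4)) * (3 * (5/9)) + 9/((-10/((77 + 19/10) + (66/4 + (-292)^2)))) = -73357287/950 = -77218.20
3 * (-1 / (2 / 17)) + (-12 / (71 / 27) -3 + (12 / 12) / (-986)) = -1157353 / 35003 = -33.06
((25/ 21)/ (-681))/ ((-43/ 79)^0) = -25/ 14301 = -0.00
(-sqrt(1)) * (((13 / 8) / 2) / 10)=-13 / 160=-0.08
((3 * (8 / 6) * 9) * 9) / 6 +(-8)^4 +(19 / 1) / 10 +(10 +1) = 41629 / 10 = 4162.90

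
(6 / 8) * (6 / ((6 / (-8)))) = -6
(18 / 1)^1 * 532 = 9576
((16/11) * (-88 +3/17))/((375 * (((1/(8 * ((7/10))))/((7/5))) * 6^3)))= -585256/47334375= -0.01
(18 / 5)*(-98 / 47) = -1764 / 235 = -7.51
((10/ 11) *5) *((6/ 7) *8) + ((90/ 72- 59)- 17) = -13423/ 308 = -43.58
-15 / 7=-2.14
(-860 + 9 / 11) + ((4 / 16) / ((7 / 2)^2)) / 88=-3704791 / 4312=-859.18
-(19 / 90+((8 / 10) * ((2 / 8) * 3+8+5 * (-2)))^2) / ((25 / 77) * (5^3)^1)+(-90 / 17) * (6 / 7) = -152873767 / 33468750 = -4.57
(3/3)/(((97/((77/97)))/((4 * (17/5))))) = 5236/47045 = 0.11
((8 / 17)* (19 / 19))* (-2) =-16 / 17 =-0.94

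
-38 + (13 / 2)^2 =17 / 4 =4.25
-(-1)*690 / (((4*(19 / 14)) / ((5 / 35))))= 345 / 19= 18.16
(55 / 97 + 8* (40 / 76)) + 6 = 19863 / 1843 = 10.78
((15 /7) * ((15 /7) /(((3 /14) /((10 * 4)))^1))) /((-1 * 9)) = -2000 /21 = -95.24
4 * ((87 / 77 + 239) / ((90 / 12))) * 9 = 88752 / 77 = 1152.62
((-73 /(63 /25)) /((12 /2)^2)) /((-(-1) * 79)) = -1825 /179172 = -0.01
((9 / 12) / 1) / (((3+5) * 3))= 1 / 32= 0.03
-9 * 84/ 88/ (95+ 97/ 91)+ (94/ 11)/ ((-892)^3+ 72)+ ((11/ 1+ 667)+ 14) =178872693373641/ 258519959678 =691.91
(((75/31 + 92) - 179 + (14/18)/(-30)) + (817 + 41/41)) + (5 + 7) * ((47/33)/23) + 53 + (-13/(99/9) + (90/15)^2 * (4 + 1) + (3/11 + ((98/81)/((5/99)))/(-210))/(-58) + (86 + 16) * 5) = 453196140841/307053450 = 1475.95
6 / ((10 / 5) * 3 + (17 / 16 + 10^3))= 32 / 5371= 0.01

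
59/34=1.74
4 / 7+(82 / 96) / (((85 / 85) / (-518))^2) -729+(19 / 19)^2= 19191143 / 84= 228465.99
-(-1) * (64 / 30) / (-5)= -0.43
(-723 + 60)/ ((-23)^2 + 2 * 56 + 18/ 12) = -1326/ 1285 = -1.03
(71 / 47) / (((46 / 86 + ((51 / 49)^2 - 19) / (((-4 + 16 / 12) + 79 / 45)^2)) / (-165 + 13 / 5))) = 10005590097916 / 858446184445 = 11.66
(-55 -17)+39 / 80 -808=-70361 / 80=-879.51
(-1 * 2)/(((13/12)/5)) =-120/13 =-9.23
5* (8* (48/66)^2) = 2560/121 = 21.16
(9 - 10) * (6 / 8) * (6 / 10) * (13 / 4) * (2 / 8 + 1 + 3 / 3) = -1053 / 320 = -3.29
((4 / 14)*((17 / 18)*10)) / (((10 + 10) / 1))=17 / 126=0.13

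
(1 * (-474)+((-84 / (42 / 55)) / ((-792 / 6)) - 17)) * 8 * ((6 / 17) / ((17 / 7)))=-569.88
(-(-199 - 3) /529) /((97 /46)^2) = 808 /9409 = 0.09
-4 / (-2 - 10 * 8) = 2 / 41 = 0.05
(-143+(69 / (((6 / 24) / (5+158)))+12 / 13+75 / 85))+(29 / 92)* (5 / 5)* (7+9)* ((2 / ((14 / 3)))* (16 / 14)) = 11170474552 / 249067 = 44849.28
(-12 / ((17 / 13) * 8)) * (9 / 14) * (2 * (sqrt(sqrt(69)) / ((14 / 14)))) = -351 * 69^(1 / 4) / 238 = -4.25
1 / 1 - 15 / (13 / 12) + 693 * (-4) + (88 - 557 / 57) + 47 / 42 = -28066847 / 10374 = -2705.50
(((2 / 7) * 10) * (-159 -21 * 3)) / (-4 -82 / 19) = 42180 / 553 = 76.27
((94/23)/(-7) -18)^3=-26784575488/4173281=-6418.11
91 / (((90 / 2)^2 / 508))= 22.83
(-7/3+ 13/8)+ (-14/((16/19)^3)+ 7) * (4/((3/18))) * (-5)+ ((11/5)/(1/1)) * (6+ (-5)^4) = 12905293/3840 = 3360.75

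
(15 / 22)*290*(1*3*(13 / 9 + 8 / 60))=10295 / 11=935.91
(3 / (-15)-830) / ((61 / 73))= -303023 / 305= -993.52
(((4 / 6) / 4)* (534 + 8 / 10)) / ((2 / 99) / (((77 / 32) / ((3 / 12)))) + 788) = 3397317 / 30034700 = 0.11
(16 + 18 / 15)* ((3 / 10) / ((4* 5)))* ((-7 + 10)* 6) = 1161 / 250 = 4.64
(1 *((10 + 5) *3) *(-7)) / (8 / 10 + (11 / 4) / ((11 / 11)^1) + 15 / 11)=-69300 / 1081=-64.11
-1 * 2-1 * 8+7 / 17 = -163 / 17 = -9.59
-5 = -5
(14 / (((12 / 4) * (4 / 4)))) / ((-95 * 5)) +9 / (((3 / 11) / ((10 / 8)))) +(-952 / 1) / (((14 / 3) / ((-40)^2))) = -1860244931 / 5700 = -326358.76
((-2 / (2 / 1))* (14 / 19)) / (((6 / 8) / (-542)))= 532.49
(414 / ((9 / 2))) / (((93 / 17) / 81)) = 42228 / 31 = 1362.19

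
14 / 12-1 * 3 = -11 / 6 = -1.83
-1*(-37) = 37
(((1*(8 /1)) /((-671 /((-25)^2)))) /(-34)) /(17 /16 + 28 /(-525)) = 3000000 /13813877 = 0.22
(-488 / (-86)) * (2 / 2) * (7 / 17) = 1708 / 731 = 2.34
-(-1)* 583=583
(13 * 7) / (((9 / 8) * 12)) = 182 / 27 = 6.74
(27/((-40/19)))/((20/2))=-513/400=-1.28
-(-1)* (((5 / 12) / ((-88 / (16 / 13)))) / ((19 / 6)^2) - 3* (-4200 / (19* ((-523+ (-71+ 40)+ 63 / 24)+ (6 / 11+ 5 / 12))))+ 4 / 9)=-51374546602 / 67511578563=-0.76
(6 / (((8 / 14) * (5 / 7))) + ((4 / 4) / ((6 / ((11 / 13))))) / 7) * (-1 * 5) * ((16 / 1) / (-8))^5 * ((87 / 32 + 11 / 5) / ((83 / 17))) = 268824247 / 113295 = 2372.78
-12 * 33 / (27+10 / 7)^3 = -135828 / 7880599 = -0.02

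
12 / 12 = 1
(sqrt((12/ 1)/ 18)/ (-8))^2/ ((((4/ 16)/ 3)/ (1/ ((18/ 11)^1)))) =11/ 144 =0.08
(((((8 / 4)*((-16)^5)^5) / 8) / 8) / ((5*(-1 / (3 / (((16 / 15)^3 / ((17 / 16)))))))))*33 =686684977113854554097791795200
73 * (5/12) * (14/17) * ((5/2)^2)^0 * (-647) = -1653085/102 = -16206.72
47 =47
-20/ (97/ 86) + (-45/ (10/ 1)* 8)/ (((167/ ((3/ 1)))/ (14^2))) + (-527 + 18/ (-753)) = -2730326853/ 4065949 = -671.51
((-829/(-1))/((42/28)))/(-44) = -829/66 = -12.56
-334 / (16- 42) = 167 / 13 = 12.85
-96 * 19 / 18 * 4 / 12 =-304 / 9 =-33.78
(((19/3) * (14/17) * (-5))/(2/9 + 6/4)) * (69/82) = -275310/21607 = -12.74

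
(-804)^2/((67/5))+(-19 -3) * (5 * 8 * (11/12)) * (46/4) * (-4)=256040/3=85346.67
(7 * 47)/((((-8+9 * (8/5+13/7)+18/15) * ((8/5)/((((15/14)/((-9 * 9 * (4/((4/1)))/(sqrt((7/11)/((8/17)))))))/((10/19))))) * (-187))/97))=15158675 * sqrt(2618)/6049752192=0.13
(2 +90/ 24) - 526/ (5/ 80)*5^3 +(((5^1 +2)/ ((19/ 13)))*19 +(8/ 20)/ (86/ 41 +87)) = -76852051117/ 73060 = -1051903.25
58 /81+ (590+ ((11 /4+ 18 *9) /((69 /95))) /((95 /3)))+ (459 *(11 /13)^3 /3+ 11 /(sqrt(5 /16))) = 710.25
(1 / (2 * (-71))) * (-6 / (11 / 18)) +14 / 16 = 5899 / 6248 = 0.94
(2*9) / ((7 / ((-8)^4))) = 73728 / 7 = 10532.57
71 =71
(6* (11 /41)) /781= 6 /2911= 0.00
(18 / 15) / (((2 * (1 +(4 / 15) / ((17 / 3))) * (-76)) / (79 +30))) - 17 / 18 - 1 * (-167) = 10058767 / 60876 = 165.23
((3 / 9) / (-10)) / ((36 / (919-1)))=-17 / 20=-0.85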